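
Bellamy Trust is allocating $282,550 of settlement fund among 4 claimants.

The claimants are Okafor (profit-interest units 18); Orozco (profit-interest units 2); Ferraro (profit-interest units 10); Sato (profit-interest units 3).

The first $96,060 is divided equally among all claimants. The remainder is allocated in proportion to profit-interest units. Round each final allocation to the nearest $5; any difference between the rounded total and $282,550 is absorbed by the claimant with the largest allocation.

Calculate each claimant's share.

$96,060 shared equally gives $24,015 per claimant.
Remainder $186,490 by profit-interest units (total 33): Okafor 101,721.82 → $101,720; Orozco 11,302.42 → $11,300; Ferraro 56,512.12 → $56,510; Sato 16,953.64 → $16,955.
Rounding difference +$5 on remainder applied to Okafor.
Totals: Okafor $24,015 + $101,725 = $125,740; Orozco $24,015 + $11,300 = $35,315; Ferraro $24,015 + $56,510 = $80,525; Sato $24,015 + $16,955 = $40,970.

Okafor: $125,740; Orozco: $35,315; Ferraro: $80,525; Sato: $40,970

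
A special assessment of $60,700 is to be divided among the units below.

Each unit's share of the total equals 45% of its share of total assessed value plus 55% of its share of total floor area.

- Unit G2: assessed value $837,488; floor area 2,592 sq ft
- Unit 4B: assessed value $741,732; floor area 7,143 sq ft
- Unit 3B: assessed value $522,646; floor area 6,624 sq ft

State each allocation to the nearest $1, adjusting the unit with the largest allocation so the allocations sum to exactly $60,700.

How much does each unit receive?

Unit G2: $16,173; Unit 4B: $24,217; Unit 3B: $20,310

Assessed value total 2,101,866; floor area total 16,359.
Combined weights (45% assessed value + 55% floor area): Unit G2 0.2664; Unit 4B 0.3990; Unit 3B 0.3346.
Proportional shares: Unit G2 16,173.34; Unit 4B 24,216.49; Unit 3B 20,310.17.
At nearest $1: Unit G2 $16,173; Unit 4B $24,216; Unit 3B $20,310. Sum = $60,699.
Difference $60,700 − $60,699 = +$1 applied to largest allocation (Unit 4B): Unit 4B becomes $24,217.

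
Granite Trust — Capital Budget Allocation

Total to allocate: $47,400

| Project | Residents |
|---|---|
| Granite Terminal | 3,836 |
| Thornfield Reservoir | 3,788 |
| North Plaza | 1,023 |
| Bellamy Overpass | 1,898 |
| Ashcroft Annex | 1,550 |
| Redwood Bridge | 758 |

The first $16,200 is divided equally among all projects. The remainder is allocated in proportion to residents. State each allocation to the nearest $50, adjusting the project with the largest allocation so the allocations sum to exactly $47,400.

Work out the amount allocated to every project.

Granite Terminal: $12,000; Thornfield Reservoir: $11,900; North Plaza: $5,200; Bellamy Overpass: $7,300; Ashcroft Annex: $6,450; Redwood Bridge: $4,550

$16,200 shared equally gives $2,700 per project.
Remainder $31,200 by residents (total 12,853): Granite Terminal 9,311.69 → $9,300; Thornfield Reservoir 9,195.18 → $9,200; North Plaza 2,483.28 → $2,500; Bellamy Overpass 4,607.30 → $4,600; Ashcroft Annex 3,762.55 → $3,750; Redwood Bridge 1,840.01 → $1,850.
Totals: Granite Terminal $2,700 + $9,300 = $12,000; Thornfield Reservoir $2,700 + $9,200 = $11,900; North Plaza $2,700 + $2,500 = $5,200; Bellamy Overpass $2,700 + $4,600 = $7,300; Ashcroft Annex $2,700 + $3,750 = $6,450; Redwood Bridge $2,700 + $1,850 = $4,550.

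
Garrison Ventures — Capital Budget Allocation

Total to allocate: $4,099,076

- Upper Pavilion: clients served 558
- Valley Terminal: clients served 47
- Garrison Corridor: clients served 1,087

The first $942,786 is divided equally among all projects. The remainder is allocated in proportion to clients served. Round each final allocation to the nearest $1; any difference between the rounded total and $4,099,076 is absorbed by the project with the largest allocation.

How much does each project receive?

Upper Pavilion: $1,355,166 | Valley Terminal: $401,937 | Garrison Corridor: $2,341,973

First tranche $942,786 split equally: $314,262 each.
Remainder $3,156,290 by clients served (total 1,692): Upper Pavilion 1,040,904.15 → $1,040,904; Valley Terminal 87,674.72 → $87,675; Garrison Corridor 2,027,711.13 → $2,027,711.
Totals: Upper Pavilion $314,262 + $1,040,904 = $1,355,166; Valley Terminal $314,262 + $87,675 = $401,937; Garrison Corridor $314,262 + $2,027,711 = $2,341,973.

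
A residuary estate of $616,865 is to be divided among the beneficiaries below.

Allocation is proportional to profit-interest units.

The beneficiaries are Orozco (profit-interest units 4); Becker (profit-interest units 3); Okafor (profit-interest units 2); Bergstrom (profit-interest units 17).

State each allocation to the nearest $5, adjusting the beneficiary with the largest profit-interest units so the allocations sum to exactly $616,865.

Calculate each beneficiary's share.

Total profit-interest units = 4 + 3 + 2 + 17 = 26.
Pro-rata amounts: Orozco 94,902.31; Becker 71,176.73; Okafor 47,451.15; Bergstrom 403,334.81.
At nearest $5: Orozco $94,900; Becker $71,175; Okafor $47,450; Bergstrom $403,335. Sum = $616,860.
Difference $616,865 − $616,860 = +$5 applied to largest profit-interest units (Bergstrom): Bergstrom becomes $403,340.

Orozco: $94,900; Becker: $71,175; Okafor: $47,450; Bergstrom: $403,340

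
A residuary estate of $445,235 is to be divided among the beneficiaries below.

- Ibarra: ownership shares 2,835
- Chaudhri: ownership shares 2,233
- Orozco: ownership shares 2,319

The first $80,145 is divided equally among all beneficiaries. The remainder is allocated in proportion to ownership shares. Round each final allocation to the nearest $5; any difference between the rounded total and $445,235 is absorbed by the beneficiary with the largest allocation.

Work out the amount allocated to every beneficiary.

Ibarra: $166,830 · Chaudhri: $137,075 · Orozco: $141,330

First tranche $80,145 split equally: $26,715 each.
Remainder $365,090 by ownership shares (total 7,387): Ibarra 140,115.09 → $140,115; Chaudhri 110,362.25 → $110,360; Orozco 114,612.66 → $114,615.
Totals: Ibarra $26,715 + $140,115 = $166,830; Chaudhri $26,715 + $110,360 = $137,075; Orozco $26,715 + $114,615 = $141,330.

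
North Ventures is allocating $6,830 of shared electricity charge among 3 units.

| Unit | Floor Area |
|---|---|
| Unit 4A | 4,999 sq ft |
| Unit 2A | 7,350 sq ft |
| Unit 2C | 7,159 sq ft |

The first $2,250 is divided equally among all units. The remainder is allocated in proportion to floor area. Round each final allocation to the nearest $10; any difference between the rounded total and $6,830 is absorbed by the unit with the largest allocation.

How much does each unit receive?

Equal tier: $2,250 ÷ 3 = $750 apiece.
Remainder $4,580 by floor area (total 19,508): Unit 4A 1,173.64 → $1,170; Unit 2A 1,725.60 → $1,730; Unit 2C 1,680.76 → $1,680.
Totals: Unit 4A $750 + $1,170 = $1,920; Unit 2A $750 + $1,730 = $2,480; Unit 2C $750 + $1,680 = $2,430.

Unit 4A: $1,920 | Unit 2A: $2,480 | Unit 2C: $2,430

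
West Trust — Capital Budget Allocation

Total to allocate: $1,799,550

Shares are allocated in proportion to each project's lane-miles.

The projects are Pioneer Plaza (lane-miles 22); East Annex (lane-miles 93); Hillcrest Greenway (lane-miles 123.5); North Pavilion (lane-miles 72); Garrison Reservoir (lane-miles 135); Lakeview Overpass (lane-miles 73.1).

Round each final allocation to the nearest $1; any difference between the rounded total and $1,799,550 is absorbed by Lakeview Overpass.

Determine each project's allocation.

Pioneer Plaza: $76,340 · East Annex: $322,711 · Hillcrest Greenway: $428,547 · North Pavilion: $249,841 · Garrison Reservoir: $468,452 · Lakeview Overpass: $253,659

Sum of lane-miles: 518.6.
Pro-rata amounts: Pioneer Plaza 22/518.6 × $1,799,550 = 76,340.34; East Annex 93/518.6 × $1,799,550 = 322,711.43; Hillcrest Greenway 123.5/518.6 × $1,799,550 = 428,546.91; North Pavilion 72/518.6 × $1,799,550 = 249,841.11; Garrison Reservoir 135/518.6 × $1,799,550 = 468,452.08; Lakeview Overpass 73.1/518.6 × $1,799,550 = 253,658.13.
After rounding ($1): Pioneer Plaza $76,340; East Annex $322,711; Hillcrest Greenway $428,547; North Pavilion $249,841; Garrison Reservoir $468,452; Lakeview Overpass $253,658. Sum = $1,799,549.
Difference $1,799,550 − $1,799,549 = +$1 applied to Lakeview Overpass: Lakeview Overpass becomes $253,659.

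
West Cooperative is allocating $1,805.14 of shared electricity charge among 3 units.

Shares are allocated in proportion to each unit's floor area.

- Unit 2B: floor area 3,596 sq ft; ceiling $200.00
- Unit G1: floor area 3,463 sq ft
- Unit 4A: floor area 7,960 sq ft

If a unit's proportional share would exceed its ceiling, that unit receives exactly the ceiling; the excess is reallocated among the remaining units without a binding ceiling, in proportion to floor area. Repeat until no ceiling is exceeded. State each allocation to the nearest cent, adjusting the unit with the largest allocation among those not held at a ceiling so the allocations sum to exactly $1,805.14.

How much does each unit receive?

Unit 2B: $200.00 · Unit G1: $486.61 · Unit 4A: $1,118.53

Sum of floor area: 15,019.
Unconstrained shares: Unit 2B 432.2048; Unit G1 416.2194; Unit 4A 956.7158.
Capped: Unit 2B ($200.00); remaining pool $1,605.14 reallocated over remaining floor area 11,423.
Redistributed shares: Unit G1 486.6147 → $486.61; Unit 4A 1,118.5253 → $1,118.53.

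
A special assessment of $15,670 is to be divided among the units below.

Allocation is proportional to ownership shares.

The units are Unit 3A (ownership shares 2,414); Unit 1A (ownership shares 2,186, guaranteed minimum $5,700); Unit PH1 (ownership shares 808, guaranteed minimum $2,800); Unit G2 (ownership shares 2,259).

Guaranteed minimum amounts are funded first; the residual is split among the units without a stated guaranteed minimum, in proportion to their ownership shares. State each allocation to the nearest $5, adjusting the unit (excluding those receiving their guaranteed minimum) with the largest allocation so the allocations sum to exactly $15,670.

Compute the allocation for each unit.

Unit 3A: $3,705 | Unit 1A: $5,700 | Unit PH1: $2,800 | Unit G2: $3,465

Minimums first: Unit 1A $5,700; Unit PH1 $2,800. Remaining pool $7,170.
Remaining pool split over remaining ownership shares 4,673: Unit 3A 3,703.91 → $3,705; Unit G2 3,466.09 → $3,465.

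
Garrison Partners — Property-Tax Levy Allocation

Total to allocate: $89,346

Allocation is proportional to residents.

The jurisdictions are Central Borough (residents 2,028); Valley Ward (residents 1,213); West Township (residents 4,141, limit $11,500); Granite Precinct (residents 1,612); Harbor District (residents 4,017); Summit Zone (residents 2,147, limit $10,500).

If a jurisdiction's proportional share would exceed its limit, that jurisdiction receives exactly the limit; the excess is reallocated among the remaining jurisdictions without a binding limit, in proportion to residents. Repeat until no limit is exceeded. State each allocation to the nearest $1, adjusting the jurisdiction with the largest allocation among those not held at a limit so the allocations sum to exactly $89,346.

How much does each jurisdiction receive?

Residents total: 15,158.
Pro-rata shares before constraints: Central Borough 11,953.67; Valley Ward 7,149.80; West Township 24,408.35; Granite Precinct 9,501.63; Harbor District 23,677.46; Summit Zone 12,655.09.
Capped: West Township ($11,500), Summit Zone ($10,500); balance $67,346 reallocated over remaining residents 8,870.
Remaining shares: Central Borough 15,397.71 → $15,398; Valley Ward 9,209.77 → $9,210; Granite Precinct 12,239.21 → $12,239; Harbor District 30,499.31 → $30,499.

Central Borough: $15,398 · Valley Ward: $9,210 · West Township: $11,500 · Granite Precinct: $12,239 · Harbor District: $30,499 · Summit Zone: $10,500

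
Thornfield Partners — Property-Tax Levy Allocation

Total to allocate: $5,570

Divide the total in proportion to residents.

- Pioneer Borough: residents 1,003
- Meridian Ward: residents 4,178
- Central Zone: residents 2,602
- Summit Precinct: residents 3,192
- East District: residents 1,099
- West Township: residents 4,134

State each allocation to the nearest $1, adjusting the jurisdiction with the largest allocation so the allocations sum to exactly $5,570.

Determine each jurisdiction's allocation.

Residents total: 16,208.
Unrounded shares: Pioneer Borough 1,003/16,208 × $5,570 = 344.69; Meridian Ward 4,178/16,208 × $5,570 = 1,435.80; Central Zone 2,602/16,208 × $5,570 = 894.20; Summit Precinct 3,192/16,208 × $5,570 = 1,096.95; East District 1,099/16,208 × $5,570 = 377.68; West Township 4,134/16,208 × $5,570 = 1,420.68.
Rounded to nearest $1: Pioneer Borough $345; Meridian Ward $1,436; Central Zone $894; Summit Precinct $1,097; East District $378; West Township $1,421. Sum = $5,571.
Difference $5,570 − $5,571 = −$1 applied to largest allocation (Meridian Ward): Meridian Ward becomes $1,435.

Pioneer Borough: $345; Meridian Ward: $1,435; Central Zone: $894; Summit Precinct: $1,097; East District: $378; West Township: $1,421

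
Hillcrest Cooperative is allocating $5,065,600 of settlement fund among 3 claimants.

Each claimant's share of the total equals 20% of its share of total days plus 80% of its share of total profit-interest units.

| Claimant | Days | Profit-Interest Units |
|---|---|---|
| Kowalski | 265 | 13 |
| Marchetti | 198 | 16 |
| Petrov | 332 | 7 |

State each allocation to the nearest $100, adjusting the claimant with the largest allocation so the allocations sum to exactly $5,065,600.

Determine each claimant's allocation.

Days total 795; profit-interest units total 36.
Blended shares (20% days + 80% profit-interest units): Kowalski 0.3556; Marchetti 0.4054; Petrov 0.2391.
Pro-rata amounts: Kowalski 1,801,102.22; Marchetti 2,053,426.45; Petrov 1,211,071.33.
At nearest $100: Kowalski $1,801,100; Marchetti $2,053,400; Petrov $1,211,100. Sum = $5,065,600.
No rounding difference to absorb.

Kowalski: $1,801,100 | Marchetti: $2,053,400 | Petrov: $1,211,100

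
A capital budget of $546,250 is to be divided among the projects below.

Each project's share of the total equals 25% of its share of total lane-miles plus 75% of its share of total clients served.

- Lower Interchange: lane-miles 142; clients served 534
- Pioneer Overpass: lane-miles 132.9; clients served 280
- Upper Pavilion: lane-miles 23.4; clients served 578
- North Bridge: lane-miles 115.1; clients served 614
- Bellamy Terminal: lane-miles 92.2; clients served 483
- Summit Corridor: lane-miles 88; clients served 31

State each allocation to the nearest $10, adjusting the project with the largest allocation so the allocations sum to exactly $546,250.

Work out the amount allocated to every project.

Lower Interchange: $119,480 · Pioneer Overpass: $76,100 · Upper Pavilion: $99,350 · North Bridge: $126,310 · Bellamy Terminal: $99,730 · Summit Corridor: $25,280

Totals — lane-miles 593.6, clients served 2,520.
Combined weights (25% lane-miles + 75% clients served): Lower Interchange 0.2187; Pioneer Overpass 0.1393; Upper Pavilion 0.1819; North Bridge 0.2312; Bellamy Terminal 0.1826; Summit Corridor 0.0463.
Proportional shares: Lower Interchange 119,482.99; Pioneer Overpass 76,095.56; Upper Pavilion 99,351.37; North Bridge 126,300.37; Bellamy Terminal 99,734.80; Summit Corridor 25,284.92.
Rounded to nearest $10: Lower Interchange $119,480; Pioneer Overpass $76,100; Upper Pavilion $99,350; North Bridge $126,300; Bellamy Terminal $99,730; Summit Corridor $25,280. Sum = $546,240.
Difference $546,250 − $546,240 = +$10 applied to largest allocation (North Bridge): North Bridge becomes $126,310.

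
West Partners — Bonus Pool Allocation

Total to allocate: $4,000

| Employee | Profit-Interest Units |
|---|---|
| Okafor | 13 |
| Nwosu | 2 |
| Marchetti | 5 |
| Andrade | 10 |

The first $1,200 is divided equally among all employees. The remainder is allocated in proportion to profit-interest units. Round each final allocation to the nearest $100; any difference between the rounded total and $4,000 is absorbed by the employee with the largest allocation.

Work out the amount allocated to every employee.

$1,200 shared equally gives $300 per employee.
Remainder $2,800 by profit-interest units (total 30): Okafor 1,213.33 → $1,200; Nwosu 186.67 → $200; Marchetti 466.67 → $500; Andrade 933.33 → $900.
Totals: Okafor $300 + $1,200 = $1,500; Nwosu $300 + $200 = $500; Marchetti $300 + $500 = $800; Andrade $300 + $900 = $1,200.

Okafor: $1,500; Nwosu: $500; Marchetti: $800; Andrade: $1,200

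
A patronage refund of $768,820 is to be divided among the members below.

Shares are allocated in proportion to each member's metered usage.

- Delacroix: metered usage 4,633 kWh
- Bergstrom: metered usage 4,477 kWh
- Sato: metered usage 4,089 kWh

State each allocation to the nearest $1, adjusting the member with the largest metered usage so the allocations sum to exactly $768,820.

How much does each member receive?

Delacroix: $269,864; Bergstrom: $260,778; Sato: $238,178

Combined metered usage = 13,199.
Proportional shares: Delacroix 4,633/13,199 × $768,820 = 269,864.62; Bergstrom 4,477/13,199 × $768,820 = 260,777.87; Sato 4,089/13,199 × $768,820 = 238,177.51.
Rounded to nearest $1: Delacroix $269,865; Bergstrom $260,778; Sato $238,178. Sum = $768,821.
Difference $768,820 − $768,821 = −$1 applied to largest metered usage (Delacroix): Delacroix becomes $269,864.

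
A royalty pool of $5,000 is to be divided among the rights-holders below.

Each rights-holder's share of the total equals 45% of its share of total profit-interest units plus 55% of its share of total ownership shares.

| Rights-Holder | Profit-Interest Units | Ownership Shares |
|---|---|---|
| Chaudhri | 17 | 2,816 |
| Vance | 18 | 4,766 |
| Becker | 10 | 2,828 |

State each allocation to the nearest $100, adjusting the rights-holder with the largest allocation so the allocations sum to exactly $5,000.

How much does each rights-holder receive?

Profit-interest units total 45; ownership shares total 10,410.
Composite weights (45% profit-interest units + 55% ownership shares): Chaudhri 0.3188; Vance 0.4318; Becker 0.2494.
Raw shares: Chaudhri 1,593.90; Vance 2,159.03; Becker 1,247.07.
After rounding ($100): Chaudhri $1,600; Vance $2,200; Becker $1,200. Sum = $5,000.
Sum already equals the total — no adjustment.

Chaudhri: $1,600; Vance: $2,200; Becker: $1,200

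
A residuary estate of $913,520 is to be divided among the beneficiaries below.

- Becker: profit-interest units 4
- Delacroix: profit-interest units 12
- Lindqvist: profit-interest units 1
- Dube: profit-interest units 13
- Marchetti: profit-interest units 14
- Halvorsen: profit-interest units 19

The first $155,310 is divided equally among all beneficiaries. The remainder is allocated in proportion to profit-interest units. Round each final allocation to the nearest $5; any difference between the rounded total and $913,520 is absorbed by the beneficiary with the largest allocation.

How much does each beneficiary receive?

Becker: $74,025 · Delacroix: $170,305 · Lindqvist: $37,920 · Dube: $182,340 · Marchetti: $194,375 · Halvorsen: $254,555

First tranche $155,310 split equally: $25,885 each.
Remainder $758,210 by profit-interest units (total 63): Becker 48,140.32 → $48,140; Delacroix 144,420.95 → $144,420; Lindqvist 12,035.08 → $12,035; Dube 156,456.03 → $156,455; Marchetti 168,491.11 → $168,490; Halvorsen 228,666.51 → $228,665.
Rounding difference +$5 on remainder applied to Halvorsen.
Totals: Becker $25,885 + $48,140 = $74,025; Delacroix $25,885 + $144,420 = $170,305; Lindqvist $25,885 + $12,035 = $37,920; Dube $25,885 + $156,455 = $182,340; Marchetti $25,885 + $168,490 = $194,375; Halvorsen $25,885 + $228,670 = $254,555.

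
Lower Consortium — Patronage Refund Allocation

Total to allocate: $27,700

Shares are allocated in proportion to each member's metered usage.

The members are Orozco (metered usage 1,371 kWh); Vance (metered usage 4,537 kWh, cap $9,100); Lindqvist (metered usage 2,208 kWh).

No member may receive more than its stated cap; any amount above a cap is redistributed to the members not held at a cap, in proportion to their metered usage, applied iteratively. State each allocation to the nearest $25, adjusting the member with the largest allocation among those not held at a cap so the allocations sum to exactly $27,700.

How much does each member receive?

Sum of metered usage: 8,116.
Pro-rata shares before constraints: Orozco 4,679.24; Vance 15,484.83; Lindqvist 7,535.93.
Held at cap: Vance ($9,100); residual $18,600 reallocated over remaining metered usage 3,579.
Redistributed shares: Orozco 7,125.06 → $7,125; Lindqvist 11,474.94 → $11,475.

Orozco: $7,125 | Vance: $9,100 | Lindqvist: $11,475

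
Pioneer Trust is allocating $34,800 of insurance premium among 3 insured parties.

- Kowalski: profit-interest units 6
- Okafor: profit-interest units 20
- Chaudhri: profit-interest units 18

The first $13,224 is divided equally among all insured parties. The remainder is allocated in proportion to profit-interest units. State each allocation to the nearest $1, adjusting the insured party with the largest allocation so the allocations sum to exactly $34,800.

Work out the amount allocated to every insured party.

Kowalski: $7,350 · Okafor: $14,215 · Chaudhri: $13,235

$13,224 shared equally gives $4,408 per insured party.
Remainder $21,576 by profit-interest units (total 44): Kowalski 2,942.18 → $2,942; Okafor 9,807.27 → $9,807; Chaudhri 8,826.55 → $8,827.
Totals: Kowalski $4,408 + $2,942 = $7,350; Okafor $4,408 + $9,807 = $14,215; Chaudhri $4,408 + $8,827 = $13,235.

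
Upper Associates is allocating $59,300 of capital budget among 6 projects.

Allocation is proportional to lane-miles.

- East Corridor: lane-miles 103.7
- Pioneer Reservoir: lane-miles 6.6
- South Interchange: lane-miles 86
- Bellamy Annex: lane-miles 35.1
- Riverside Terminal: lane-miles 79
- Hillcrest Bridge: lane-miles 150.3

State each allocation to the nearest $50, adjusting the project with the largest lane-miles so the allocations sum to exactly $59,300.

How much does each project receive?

Sum of lane-miles: 103.7 + 6.6 + 86 + 35.1 + 79 + 150.3 = 460.7.
Raw shares: East Corridor 13,347.97; Pioneer Reservoir 849.53; South Interchange 11,069.68; Bellamy Annex 4,517.97; Riverside Terminal 10,168.66; Hillcrest Bridge 19,346.19.
Rounded to nearest $50: East Corridor $13,350; Pioneer Reservoir $850; South Interchange $11,050; Bellamy Annex $4,500; Riverside Terminal $10,150; Hillcrest Bridge $19,350. Sum = $59,250.
Difference $59,300 − $59,250 = +$50 applied to largest lane-miles (Hillcrest Bridge): Hillcrest Bridge becomes $19,400.

East Corridor: $13,350 | Pioneer Reservoir: $850 | South Interchange: $11,050 | Bellamy Annex: $4,500 | Riverside Terminal: $10,150 | Hillcrest Bridge: $19,400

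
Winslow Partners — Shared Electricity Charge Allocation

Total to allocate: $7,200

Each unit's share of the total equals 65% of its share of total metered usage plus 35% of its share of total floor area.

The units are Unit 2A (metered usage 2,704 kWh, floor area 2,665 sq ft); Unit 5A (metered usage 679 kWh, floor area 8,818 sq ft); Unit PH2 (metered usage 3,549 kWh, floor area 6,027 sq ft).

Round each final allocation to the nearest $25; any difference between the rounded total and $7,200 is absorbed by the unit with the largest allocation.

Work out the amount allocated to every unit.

Metered usage total 6,932; floor area total 17,510.
Combined weights (65% metered usage + 35% floor area): Unit 2A 0.3068; Unit 5A 0.2399; Unit PH2 0.4533.
Raw shares: Unit 2A 2,209.09; Unit 5A 1,727.48; Unit PH2 3,263.43.
Rounded to nearest $25: Unit 2A $2,200; Unit 5A $1,725; Unit PH2 $3,275. Sum = $7,200.
No rounding difference to absorb.

Unit 2A: $2,200 | Unit 5A: $1,725 | Unit PH2: $3,275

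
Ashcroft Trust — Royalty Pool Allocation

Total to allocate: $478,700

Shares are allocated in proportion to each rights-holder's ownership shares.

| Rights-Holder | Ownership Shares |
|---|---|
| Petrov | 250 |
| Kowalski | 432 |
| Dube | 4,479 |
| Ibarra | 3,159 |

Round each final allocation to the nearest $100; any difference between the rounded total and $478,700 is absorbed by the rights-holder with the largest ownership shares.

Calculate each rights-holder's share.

Petrov: $14,400 · Kowalski: $24,900 · Dube: $257,600 · Ibarra: $181,800

Sum of ownership shares: 8,320.
Unrounded shares: Petrov 250/8,320 × $478,700 = 14,384.01; Kowalski 432/8,320 × $478,700 = 24,855.58; Dube 4,479/8,320 × $478,700 = 257,704.00; Ibarra 3,159/8,320 × $478,700 = 181,756.41.
After rounding ($100): Petrov $14,400; Kowalski $24,900; Dube $257,700; Ibarra $181,800. Sum = $478,800.
Difference $478,700 − $478,800 = −$100 applied to largest ownership shares (Dube): Dube becomes $257,600.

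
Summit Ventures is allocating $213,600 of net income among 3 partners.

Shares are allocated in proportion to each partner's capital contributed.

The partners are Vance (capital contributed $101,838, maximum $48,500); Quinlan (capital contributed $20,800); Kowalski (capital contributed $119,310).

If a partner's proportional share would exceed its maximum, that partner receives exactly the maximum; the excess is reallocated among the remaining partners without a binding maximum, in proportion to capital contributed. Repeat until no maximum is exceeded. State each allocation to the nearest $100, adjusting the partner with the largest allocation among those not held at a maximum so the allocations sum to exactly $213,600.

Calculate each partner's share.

Capital contributed total: 241,948.
Unconstrained shares: Vance 89,906.08; Quinlan 18,362.95; Kowalski 105,330.96.
Held at cap: Vance ($48,500); remaining pool $165,100 reallocated over remaining capital contributed 140,110.
Remaining shares: Quinlan 24,509.89 → $24,500; Kowalski 140,590.11 → $140,600.

Vance: $48,500; Quinlan: $24,500; Kowalski: $140,600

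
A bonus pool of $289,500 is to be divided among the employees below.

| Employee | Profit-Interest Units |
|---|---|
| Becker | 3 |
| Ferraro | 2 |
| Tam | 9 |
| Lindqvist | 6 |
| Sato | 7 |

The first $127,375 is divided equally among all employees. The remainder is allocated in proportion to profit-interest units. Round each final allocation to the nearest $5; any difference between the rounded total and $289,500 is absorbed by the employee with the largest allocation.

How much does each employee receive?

Becker: $43,490 | Ferraro: $37,485 | Tam: $79,515 | Lindqvist: $61,505 | Sato: $67,505

First tranche $127,375 split equally: $25,475 each.
Remainder $162,125 by profit-interest units (total 27): Becker 18,013.89 → $18,015; Ferraro 12,009.26 → $12,010; Tam 54,041.67 → $54,040; Lindqvist 36,027.78 → $36,030; Sato 42,032.41 → $42,030.
Totals: Becker $25,475 + $18,015 = $43,490; Ferraro $25,475 + $12,010 = $37,485; Tam $25,475 + $54,040 = $79,515; Lindqvist $25,475 + $36,030 = $61,505; Sato $25,475 + $42,030 = $67,505.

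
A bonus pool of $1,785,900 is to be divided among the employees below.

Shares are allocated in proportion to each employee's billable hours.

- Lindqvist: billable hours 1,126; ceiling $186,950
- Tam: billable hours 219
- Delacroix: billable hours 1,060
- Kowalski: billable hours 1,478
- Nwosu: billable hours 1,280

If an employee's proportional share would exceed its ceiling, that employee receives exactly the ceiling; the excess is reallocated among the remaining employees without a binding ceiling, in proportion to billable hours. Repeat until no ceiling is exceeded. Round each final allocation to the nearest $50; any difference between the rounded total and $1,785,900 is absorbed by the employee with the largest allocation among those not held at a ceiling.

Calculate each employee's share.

Combined billable hours = 5,163.
Unconstrained shares: Lindqvist 389,487.39; Tam 75,752.88; Delacroix 366,657.76; Kowalski 511,245.44; Nwosu 442,756.54.
Capped: Lindqvist ($186,950); balance $1,598,950 reallocated over remaining billable hours 4,037.
Shares after redistribution: Tam 86,740.17 → $86,750; Delacroix 419,838.25 → $419,850; Kowalski 585,397.10 → $585,400; Nwosu 506,974.49 → $506,950.

Lindqvist: $186,950; Tam: $86,750; Delacroix: $419,850; Kowalski: $585,400; Nwosu: $506,950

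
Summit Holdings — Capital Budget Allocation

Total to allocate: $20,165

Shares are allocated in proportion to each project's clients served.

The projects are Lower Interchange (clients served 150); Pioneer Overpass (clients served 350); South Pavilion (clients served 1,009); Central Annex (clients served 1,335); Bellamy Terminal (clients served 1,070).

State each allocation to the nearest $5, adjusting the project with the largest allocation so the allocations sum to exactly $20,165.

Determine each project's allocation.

Clients served total: 3,914.
Proportional shares: Lower Interchange 150/3,914 × $20,165 = 772.80; Pioneer Overpass 350/3,914 × $20,165 = 1,803.21; South Pavilion 1,009/3,914 × $20,165 = 5,198.39; Central Annex 1,335/3,914 × $20,165 = 6,877.94; Bellamy Terminal 1,070/3,914 × $20,165 = 5,512.66.
After rounding ($5): Lower Interchange $775; Pioneer Overpass $1,805; South Pavilion $5,200; Central Annex $6,880; Bellamy Terminal $5,515. Sum = $20,175.
Difference $20,165 − $20,175 = −$10 applied to largest allocation (Central Annex): Central Annex becomes $6,870.

Lower Interchange: $775 | Pioneer Overpass: $1,805 | South Pavilion: $5,200 | Central Annex: $6,870 | Bellamy Terminal: $5,515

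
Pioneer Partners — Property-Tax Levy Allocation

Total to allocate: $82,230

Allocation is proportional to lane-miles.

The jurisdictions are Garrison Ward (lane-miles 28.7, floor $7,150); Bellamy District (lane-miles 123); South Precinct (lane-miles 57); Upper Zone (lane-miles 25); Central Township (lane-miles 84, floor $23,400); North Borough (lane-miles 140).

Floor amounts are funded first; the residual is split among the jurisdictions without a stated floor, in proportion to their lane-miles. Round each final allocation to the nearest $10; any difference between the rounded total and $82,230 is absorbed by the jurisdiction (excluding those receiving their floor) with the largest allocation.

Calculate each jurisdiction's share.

Garrison Ward: $7,150; Bellamy District: $18,430; South Precinct: $8,540; Upper Zone: $3,740; Central Township: $23,400; North Borough: $20,970

Guaranteed amounts: Garrison Ward $7,150; Central Township $23,400. Residual $51,680.
Residual split over remaining lane-miles 345: Bellamy District 18,425.04 → $18,430; South Precinct 8,538.43 → $8,540; Upper Zone 3,744.93 → $3,740; North Borough 20,971.59 → $20,970.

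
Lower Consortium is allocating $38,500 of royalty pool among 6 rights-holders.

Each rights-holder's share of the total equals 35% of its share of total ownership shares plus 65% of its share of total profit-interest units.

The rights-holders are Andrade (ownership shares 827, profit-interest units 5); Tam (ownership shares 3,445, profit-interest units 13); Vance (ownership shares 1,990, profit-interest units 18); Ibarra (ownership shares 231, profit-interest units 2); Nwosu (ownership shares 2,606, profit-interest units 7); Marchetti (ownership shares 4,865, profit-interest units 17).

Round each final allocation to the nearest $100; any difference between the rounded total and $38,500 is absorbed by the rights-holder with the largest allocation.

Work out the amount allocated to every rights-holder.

Totals — ownership shares 13,964, profit-interest units 62.
Composite weights (35% ownership shares + 65% profit-interest units): Andrade 0.0731; Tam 0.2226; Vance 0.2386; Ibarra 0.0268; Nwosu 0.1387; Marchetti 0.3002.
Proportional shares: Andrade 2,816.18; Tam 8,571.54; Vance 9,185.64; Ibarra 1,030.17; Nwosu 5,340.14; Marchetti 11,556.33.
After rounding ($100): Andrade $2,800; Tam $8,600; Vance $9,200; Ibarra $1,000; Nwosu $5,300; Marchetti $11,600. Sum = $38,500.
No rounding difference to absorb.

Andrade: $2,800 | Tam: $8,600 | Vance: $9,200 | Ibarra: $1,000 | Nwosu: $5,300 | Marchetti: $11,600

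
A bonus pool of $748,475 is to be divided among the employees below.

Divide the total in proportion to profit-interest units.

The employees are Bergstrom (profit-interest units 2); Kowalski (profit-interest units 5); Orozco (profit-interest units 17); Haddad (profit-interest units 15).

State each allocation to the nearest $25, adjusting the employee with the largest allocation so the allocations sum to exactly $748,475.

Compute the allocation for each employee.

Bergstrom: $38,375 | Kowalski: $95,950 | Orozco: $326,275 | Haddad: $287,875

Profit-interest units total: 39.
Pro-rata amounts: Bergstrom 2/39 × $748,475 = 38,383.33; Kowalski 5/39 × $748,475 = 95,958.33; Orozco 17/39 × $748,475 = 326,258.33; Haddad 15/39 × $748,475 = 287,875.00.
Rounded to nearest $25: Bergstrom $38,375; Kowalski $95,950; Orozco $326,250; Haddad $287,875. Sum = $748,450.
Difference $748,475 − $748,450 = +$25 applied to largest allocation (Orozco): Orozco becomes $326,275.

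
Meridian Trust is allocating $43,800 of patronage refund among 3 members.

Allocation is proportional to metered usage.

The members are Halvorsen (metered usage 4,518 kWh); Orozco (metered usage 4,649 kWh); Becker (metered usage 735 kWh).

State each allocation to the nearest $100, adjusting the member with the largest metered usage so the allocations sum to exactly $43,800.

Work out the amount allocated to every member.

Combined metered usage = 9,902.
Raw shares: Halvorsen 4,518/9,902 × $43,800 = 19,984.69; Orozco 4,649/9,902 × $43,800 = 20,564.15; Becker 735/9,902 × $43,800 = 3,251.16.
At nearest $100: Halvorsen $20,000; Orozco $20,600; Becker $3,300. Sum = $43,900.
Difference $43,800 − $43,900 = −$100 applied to largest metered usage (Orozco): Orozco becomes $20,500.

Halvorsen: $20,000 · Orozco: $20,500 · Becker: $3,300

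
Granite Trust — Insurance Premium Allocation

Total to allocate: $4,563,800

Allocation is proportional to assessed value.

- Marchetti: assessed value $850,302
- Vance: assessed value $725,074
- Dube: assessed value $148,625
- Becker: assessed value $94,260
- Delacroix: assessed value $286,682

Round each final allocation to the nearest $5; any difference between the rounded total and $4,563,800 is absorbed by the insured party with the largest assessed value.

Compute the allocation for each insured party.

Total assessed value = 850,302 + 725,074 + 148,625 + 94,260 + 286,682 = 2,104,943.
Raw shares: Marchetti 1,843,569.29; Vance 1,572,058.11; Dube 322,239.02; Becker 204,368.38; Delacroix 621,565.20.
At nearest $5: Marchetti $1,843,570; Vance $1,572,060; Dube $322,240; Becker $204,370; Delacroix $621,565. Sum = $4,563,805.
Difference $4,563,800 − $4,563,805 = −$5 applied to largest assessed value (Marchetti): Marchetti becomes $1,843,565.

Marchetti: $1,843,565; Vance: $1,572,060; Dube: $322,240; Becker: $204,370; Delacroix: $621,565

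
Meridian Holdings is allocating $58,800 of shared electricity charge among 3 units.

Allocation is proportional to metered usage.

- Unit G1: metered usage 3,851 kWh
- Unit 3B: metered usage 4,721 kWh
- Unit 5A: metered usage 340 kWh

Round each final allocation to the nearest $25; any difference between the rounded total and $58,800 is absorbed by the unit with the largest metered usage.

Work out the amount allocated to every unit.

Unit G1: $25,400 · Unit 3B: $31,150 · Unit 5A: $2,250

Metered usage total: 3,851 + 4,721 + 340 = 8,912.
Raw shares: Unit G1 25,408.30; Unit 3B 31,148.43; Unit 5A 2,243.27.
Rounded to nearest $25: Unit G1 $25,400; Unit 3B $31,150; Unit 5A $2,250. Sum = $58,800.
Sum already equals the total — no adjustment.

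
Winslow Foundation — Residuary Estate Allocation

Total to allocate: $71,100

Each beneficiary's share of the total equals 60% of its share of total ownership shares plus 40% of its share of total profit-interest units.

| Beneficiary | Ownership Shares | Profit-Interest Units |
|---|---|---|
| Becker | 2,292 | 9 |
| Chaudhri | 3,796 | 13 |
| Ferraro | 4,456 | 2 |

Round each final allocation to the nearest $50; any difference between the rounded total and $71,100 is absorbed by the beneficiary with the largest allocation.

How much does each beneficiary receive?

Becker: $19,950; Chaudhri: $30,750; Ferraro: $20,400

Ownership shares total 10,544; profit-interest units total 24.
Combined weights (60% ownership shares + 40% profit-interest units): Becker 0.2804; Chaudhri 0.4327; Ferraro 0.2869.
Raw shares: Becker 19,938.21; Chaudhri 30,763.25; Ferraro 20,398.54.
Rounded to nearest $50: Becker $19,950; Chaudhri $30,750; Ferraro $20,400. Sum = $71,100.
No rounding difference to absorb.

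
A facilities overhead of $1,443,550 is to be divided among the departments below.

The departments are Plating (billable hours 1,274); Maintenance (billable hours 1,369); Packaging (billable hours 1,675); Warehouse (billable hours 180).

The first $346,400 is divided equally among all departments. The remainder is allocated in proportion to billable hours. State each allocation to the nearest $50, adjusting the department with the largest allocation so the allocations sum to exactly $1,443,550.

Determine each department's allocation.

Plating: $397,350; Maintenance: $420,550; Packaging: $495,150; Warehouse: $130,500

$346,400 shared equally gives $86,600 per department.
Remainder $1,097,150 by billable hours (total 4,498): Plating 310,753.47 → $310,750; Maintenance 333,925.82 → $333,950; Packaging 408,565.20 → $408,550; Warehouse 43,905.51 → $43,900.
Totals: Plating $86,600 + $310,750 = $397,350; Maintenance $86,600 + $333,950 = $420,550; Packaging $86,600 + $408,550 = $495,150; Warehouse $86,600 + $43,900 = $130,500.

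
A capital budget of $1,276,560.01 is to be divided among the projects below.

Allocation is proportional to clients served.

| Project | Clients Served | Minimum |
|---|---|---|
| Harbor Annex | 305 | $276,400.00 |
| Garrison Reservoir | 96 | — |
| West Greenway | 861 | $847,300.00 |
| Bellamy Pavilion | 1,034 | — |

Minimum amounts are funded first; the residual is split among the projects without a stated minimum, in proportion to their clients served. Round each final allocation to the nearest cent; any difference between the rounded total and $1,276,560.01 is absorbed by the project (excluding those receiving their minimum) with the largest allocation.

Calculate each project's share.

Guaranteed amounts: Harbor Annex $276,400.00; West Greenway $847,300.00. Remaining pool $152,860.01.
Remaining pool split over remaining clients served 1,130: Garrison Reservoir 12,986.3371 → $12,986.34; Bellamy Pavilion 139,873.6729 → $139,873.67.

Harbor Annex: $276,400.00 · Garrison Reservoir: $12,986.34 · West Greenway: $847,300.00 · Bellamy Pavilion: $139,873.67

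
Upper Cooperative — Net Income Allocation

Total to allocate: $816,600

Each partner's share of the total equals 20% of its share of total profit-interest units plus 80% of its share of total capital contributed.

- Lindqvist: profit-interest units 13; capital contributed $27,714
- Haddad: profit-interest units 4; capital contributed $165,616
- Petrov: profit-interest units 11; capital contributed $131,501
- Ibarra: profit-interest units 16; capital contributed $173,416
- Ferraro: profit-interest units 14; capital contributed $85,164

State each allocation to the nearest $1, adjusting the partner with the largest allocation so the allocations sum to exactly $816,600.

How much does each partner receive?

Lindqvist: $67,639 · Haddad: $196,714 · Petrov: $178,224 · Ibarra: $239,238 · Ferraro: $134,785

Profit-interest units total 58; capital contributed total 583,411.
Composite weights (20% profit-interest units + 80% capital contributed): Lindqvist 0.0828; Haddad 0.2409; Petrov 0.2183; Ibarra 0.2930; Ferraro 0.1651.
Raw shares: Lindqvist 67,639.22; Haddad 196,713.53; Petrov 178,223.97; Ibarra 239,238.00; Ferraro 134,785.27.
After rounding ($1): Lindqvist $67,639; Haddad $196,714; Petrov $178,224; Ibarra $239,238; Ferraro $134,785. Sum = $816,600.
Rounded total matches; no reconciliation needed.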